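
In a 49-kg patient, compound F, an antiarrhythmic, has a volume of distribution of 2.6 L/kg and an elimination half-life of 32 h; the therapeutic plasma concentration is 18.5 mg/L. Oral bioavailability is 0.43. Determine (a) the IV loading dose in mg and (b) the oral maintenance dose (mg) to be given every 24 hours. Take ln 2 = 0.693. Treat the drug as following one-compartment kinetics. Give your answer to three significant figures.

Vd(total) = 49 kg × 2.6 L/kg = 127.4 L
LD = Vd × C = 127.4 × 18.5 = 2357 mg
CL = 0.693 × Vd / t½ = 0.693 × 127.4 / 32 = 2.759 L/h
D = CL × Css × τ / F = 2.759 × 18.5 × 24 / 0.43 = 2849 mg

(a) 2360 mg; (b) 2850 mg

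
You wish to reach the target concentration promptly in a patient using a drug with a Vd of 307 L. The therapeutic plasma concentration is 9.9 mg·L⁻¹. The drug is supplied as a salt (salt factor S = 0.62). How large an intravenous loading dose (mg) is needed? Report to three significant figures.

LD = Vd × C / S = 307.0 × 9.900 / 0.62 = 4902 mg

4900 mg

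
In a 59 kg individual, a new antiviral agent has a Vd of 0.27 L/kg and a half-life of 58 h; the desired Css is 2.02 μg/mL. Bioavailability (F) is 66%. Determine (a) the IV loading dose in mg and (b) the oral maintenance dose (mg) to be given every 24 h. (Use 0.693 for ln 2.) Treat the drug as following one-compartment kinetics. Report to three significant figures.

Vd = 0.27 L/kg × 59 kg = 15.93 L
LD = Vd × C = 15.93 × 2.02 = 32.18 mg
CL = 0.693 × Vd / t½ = 0.693 × 15.93 / 58 = 0.1903 L/h
D = CL × Css × τ / F = 0.1903 × 2.02 × 24 / 0.66 = 13.98 mg

(a) 32.2 mg; (b) 14.0 mg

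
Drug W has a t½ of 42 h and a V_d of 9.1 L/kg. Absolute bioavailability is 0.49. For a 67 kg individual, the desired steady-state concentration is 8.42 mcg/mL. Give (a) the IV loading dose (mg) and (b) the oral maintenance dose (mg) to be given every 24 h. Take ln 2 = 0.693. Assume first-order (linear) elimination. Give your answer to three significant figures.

(a) 5130 mg; (b) 4150 mg

Vd(total) = 67 kg × 9.1 L/kg = 609.7 L
LD = Vd × C = 609.7 × 8.42 = 5134 mg
CL = 0.693 × Vd / t½ = 0.693 × 609.7 / 42 = 10.06 L/h
D = CL × Css × τ / F = 10.06 × 8.42 × 24 / 0.49 = 4149 mg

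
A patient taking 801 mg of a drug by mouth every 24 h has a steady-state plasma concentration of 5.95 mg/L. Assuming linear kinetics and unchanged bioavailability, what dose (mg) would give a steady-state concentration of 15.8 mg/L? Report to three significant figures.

With linear kinetics, Css is proportional to dose rate (D/τ) at fixed clearance.
D₂ = D₁ × (Css,target / Css,current) = 801 × 15.8/5.95 = 2127 mg

2130 mg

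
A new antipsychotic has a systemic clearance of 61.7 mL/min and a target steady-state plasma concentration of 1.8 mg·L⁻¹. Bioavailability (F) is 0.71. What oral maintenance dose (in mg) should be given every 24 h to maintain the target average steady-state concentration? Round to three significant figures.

225 mg

Convert clearance: 61.7 mL/min × 60 min/h ÷ 1000 mL/L = 3.702 L/h
At steady state, dose per interval replaces the amount cleared in that interval: F·D/τ = CL·Css.
D = CL × Css × τ / F = 3.702 × 1.8 × 24 / 0.71 = 225.2 mg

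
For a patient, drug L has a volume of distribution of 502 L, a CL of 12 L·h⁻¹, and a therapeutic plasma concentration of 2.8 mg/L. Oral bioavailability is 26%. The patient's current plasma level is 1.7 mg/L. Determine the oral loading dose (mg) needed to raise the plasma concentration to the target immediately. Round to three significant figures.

2120 mg

Loading dose depends on Vd (not clearance): it fills the distribution volume.
Concentration deficit ΔC = 2.8 − 1.7 = 1.100 mg/L
LD = Vd × ΔC / F = 502.0 × 1.100 / 0.26 = 2124 mg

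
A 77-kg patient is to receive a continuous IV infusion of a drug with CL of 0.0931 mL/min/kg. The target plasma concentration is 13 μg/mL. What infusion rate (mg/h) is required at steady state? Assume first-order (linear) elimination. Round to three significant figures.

CL = 0.0931 mL/min/kg × 77 kg = 7.169 mL/min = 7.169 × 60/1000 = 0.4301 L/h
At steady state, infusion rate equals elimination rate: rate in = CL × Css.
R₀ = 0.4301 × 13 = 5.591 mg/h

5.59 mg/h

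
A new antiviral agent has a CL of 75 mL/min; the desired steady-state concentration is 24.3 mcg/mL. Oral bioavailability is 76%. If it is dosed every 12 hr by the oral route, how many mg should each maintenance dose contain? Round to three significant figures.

CL = 75 mL/min = 75 × 0.06 = 4.500 L/h
At steady state, dose per interval replaces the amount cleared in that interval: F·D/τ = CL·Css.
D = CL × Css × τ / F = 4.500 × 24.3 × 12 / 0.76 = 1727 mg

1730 mg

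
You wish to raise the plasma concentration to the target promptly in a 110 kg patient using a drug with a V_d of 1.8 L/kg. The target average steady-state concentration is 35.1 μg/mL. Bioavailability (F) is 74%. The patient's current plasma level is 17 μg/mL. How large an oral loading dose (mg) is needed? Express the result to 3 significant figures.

Vd(total) = 110 kg × 1.8 L/kg = 198.0 L
Concentration deficit ΔC = 35.1 − 17 = 18.10 mg/L
LD = Vd × ΔC / F = 198.0 × 18.10 / 0.74 = 4843 mg

4840 mg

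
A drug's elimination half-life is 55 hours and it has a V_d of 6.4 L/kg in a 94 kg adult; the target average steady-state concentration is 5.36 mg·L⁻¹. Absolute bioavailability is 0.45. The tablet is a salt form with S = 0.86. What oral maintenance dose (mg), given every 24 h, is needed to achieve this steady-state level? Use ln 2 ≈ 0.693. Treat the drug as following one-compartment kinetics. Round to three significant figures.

Vd(total) = 94 kg × 6.4 L/kg = 601.6 L
CL = ln 2 · Vd / t½ = 0.693 × 601.6 / 55 = 7.580 L/h
D = CL × Css × τ / F / S = 7.580 × 5.36 × 24 / 0.45 / 0.86 = 2520 mg

2520 mg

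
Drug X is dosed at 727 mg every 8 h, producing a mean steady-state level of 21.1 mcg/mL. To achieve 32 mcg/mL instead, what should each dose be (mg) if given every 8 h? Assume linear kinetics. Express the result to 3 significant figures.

For first-order elimination, Css ∝ F·D/(CL·τ); F and CL are unchanged, so Css ∝ D/τ.
D₂ = D₁ × (Css,target / Css,current) = 727 × 32/21.1 = 1103 mg

1100 mg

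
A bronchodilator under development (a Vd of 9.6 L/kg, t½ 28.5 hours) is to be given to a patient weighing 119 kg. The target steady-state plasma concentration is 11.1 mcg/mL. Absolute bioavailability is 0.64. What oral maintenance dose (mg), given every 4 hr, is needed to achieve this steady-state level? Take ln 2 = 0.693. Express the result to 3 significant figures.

1930 mg

Vd = 9.6 L/kg × 119 kg = 1142 L
CL = 0.693 × Vd / t½ = 0.693 × 1142 / 28.5 = 27.77 L/h
D = CL × Css × τ / F = 27.77 × 11.1 × 4 / 0.64 = 1927 mg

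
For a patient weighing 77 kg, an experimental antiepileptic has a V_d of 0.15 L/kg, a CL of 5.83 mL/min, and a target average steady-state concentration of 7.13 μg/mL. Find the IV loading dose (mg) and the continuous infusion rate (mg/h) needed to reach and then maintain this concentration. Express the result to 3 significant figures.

Vd(total) = 77 kg × 0.15 L/kg = 11.55 L
Loading: fill Vd to C_target → 11.55 L × 7.13 mg/L = 82.35 mg
Convert clearance: 5.83 mL/min × 60 min/h ÷ 1000 mL/L = 0.3498 L/h
Maintenance: replace elimination → rate = CL × Css = 0.3498 × 7.13 = 2.494 mg/h

(a) 82.4 mg; (b) 2.49 mg/h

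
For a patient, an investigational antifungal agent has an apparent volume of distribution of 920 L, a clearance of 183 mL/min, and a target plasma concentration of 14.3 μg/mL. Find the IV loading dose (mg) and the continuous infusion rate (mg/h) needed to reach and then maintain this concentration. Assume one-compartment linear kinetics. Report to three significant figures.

(a) 13200 mg; (b) 157 mg/h

Loading: fill Vd to C_target → 920.0 L × 14.3 mg/L = 13160 mg
CL = 183 mL/min × 60/1000 = 10.98 L/h
Maintenance infusion rate = CL × Css = 10.98 × 14.3 = 157.0 mg/h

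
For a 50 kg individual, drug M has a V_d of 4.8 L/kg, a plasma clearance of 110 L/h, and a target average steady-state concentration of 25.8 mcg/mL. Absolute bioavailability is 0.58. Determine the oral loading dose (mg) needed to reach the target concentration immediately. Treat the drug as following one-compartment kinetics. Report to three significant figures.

Vd(total) = 50 kg × 4.8 L/kg = 240.0 L
LD = Vd × C / F = 240.0 × 25.80 / 0.58 = 10680 mg

10700 mg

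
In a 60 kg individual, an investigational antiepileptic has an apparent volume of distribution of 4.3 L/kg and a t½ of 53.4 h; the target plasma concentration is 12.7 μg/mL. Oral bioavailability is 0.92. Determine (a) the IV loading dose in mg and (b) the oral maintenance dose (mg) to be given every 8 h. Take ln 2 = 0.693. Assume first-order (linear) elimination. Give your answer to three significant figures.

Total Vd = 4.3 × 60 = 258.0 L
LD = Vd × C = 258.0 × 12.7 = 3277 mg
CL = 0.693 × Vd / t½ = 0.693 × 258.0 / 53.4 = 3.348 L/h
D = CL × Css × τ / F = 3.348 × 12.7 × 8 / 0.92 = 369.7 mg

(a) 3280 mg; (b) 370 mg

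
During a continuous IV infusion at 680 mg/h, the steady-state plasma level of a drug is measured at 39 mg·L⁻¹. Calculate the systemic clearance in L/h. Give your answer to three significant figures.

17.4 L/h

At steady state, infusion rate = CL × Css, so CL = rate / Css.
CL = 680 / 39 = 17.44 L/h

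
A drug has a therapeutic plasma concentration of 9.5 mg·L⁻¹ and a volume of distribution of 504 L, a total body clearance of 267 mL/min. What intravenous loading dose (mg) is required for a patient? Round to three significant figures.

4790 mg

LD = Vd × C = 504.0 × 9.500 = 4788 mg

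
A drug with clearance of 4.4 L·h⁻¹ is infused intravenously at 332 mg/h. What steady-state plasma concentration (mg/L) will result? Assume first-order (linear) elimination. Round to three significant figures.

75.5 mg/L

Css = rate / CL = 332 / 4.400 = 75.45 mg/L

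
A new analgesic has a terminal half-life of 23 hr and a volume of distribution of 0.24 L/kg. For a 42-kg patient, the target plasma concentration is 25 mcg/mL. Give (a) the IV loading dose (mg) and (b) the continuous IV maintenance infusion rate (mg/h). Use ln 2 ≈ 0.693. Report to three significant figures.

(a) 252 mg; (b) 7.59 mg/h

Vd = 0.24 L/kg × 42 kg = 10.08 L
LD = Vd × C = 10.08 × 25 = 252.0 mg
CL = 0.693 × Vd / t½ = 0.693 × 10.08 / 23 = 0.3037 L/h
Infusion rate = CL × Css = 0.3037 × 25 = 7.593 mg/h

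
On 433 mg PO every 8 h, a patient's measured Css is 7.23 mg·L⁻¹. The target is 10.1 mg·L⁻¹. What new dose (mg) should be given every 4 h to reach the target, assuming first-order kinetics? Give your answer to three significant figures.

302 mg

With linear kinetics, Css is proportional to dose rate (D/τ) at fixed clearance.
D₂ = D₁ × (Css,target / Css,current) × (τ₂/τ₁) = 433 × (10.1/7.23) × (4/8) = 302.4 mg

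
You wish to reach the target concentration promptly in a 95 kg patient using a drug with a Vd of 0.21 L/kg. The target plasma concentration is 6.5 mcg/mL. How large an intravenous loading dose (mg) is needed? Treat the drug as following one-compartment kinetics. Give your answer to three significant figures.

Vd = 0.21 L/kg × 95 kg = 19.95 L
LD = Vd × C = 19.95 × 6.500 = 129.7 mg

130 mg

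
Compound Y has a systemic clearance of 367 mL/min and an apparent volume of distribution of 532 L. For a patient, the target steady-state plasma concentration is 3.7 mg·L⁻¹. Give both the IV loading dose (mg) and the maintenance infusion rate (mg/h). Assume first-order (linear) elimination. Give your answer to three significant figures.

Loading dose = Vd × C = 532.0 × 3.7 = 1968 mg
Convert clearance: 367 mL/min × 60 min/h ÷ 1000 mL/L = 22.02 L/h
Maintenance infusion rate = CL × Css = 22.02 × 3.7 = 81.47 mg/h

(a) 1970 mg; (b) 81.5 mg/h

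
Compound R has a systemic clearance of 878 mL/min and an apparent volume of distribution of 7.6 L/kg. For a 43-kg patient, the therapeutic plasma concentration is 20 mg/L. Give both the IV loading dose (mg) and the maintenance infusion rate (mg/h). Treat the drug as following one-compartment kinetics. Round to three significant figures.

Total Vd = 7.6 × 43 = 326.8 L
Loading dose = Vd × C = 326.8 × 20 = 6536 mg
Convert clearance: 878 mL/min × 60 min/h ÷ 1000 mL/L = 52.68 L/h
Maintenance: replace elimination → rate = CL × Css = 52.68 × 20 = 1054 mg/h

(a) 6540 mg; (b) 1050 mg/h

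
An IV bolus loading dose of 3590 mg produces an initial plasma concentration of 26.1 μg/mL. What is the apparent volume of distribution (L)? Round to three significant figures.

138 L

Immediately after an IV bolus, C₀ = Dose / Vd, so Vd = Dose / C₀.
Vd = 3590 / 26.1 = 137.5 L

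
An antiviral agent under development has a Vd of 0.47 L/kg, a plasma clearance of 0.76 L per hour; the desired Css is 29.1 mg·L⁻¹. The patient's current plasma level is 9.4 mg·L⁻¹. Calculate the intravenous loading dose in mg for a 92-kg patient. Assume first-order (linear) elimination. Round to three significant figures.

Vd(total) = 92 kg × 0.47 L/kg = 43.24 L
Concentration deficit ΔC = 29.1 − 9.4 = 19.70 mg/L
LD = Vd × ΔC = 43.24 × 19.70 = 851.8 mg

852 mg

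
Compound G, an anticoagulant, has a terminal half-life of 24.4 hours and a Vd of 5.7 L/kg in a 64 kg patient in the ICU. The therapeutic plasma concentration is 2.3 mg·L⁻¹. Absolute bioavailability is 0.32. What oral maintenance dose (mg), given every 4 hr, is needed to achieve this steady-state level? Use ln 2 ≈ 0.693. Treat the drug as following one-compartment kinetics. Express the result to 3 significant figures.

Total Vd = 5.7 × 64 = 364.8 L
CL = 0.693 × Vd / t½ = 0.693 × 364.8 / 24.4 = 10.36 L/h
D = CL × Css × τ / F = 10.36 × 2.3 × 4 / 0.32 = 297.9 mg

298 mg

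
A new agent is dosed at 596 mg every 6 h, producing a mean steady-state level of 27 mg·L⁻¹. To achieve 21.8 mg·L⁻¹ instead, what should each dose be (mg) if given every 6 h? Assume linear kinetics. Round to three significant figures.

For first-order elimination, Css ∝ F·D/(CL·τ); F and CL are unchanged, so Css ∝ D/τ.
D₂ = D₁ × (Css,target / Css,current) = 596 × 21.8/27 = 481.2 mg

481 mg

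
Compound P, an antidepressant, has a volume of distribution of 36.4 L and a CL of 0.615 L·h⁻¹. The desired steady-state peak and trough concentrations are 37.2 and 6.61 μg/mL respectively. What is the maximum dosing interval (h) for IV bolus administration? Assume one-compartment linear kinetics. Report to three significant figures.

k = CL / Vd = 0.6150 / 36.40 = 0.01690 h⁻¹
Between IV bolus doses, concentration decays as C = C₀·e^(−kτ), so C_peak/C_trough = e^(kτ).
τ_max = ln(C_peak/C_trough) / k = ln(37.2/6.61) / 0.01690 = 1.728 / 0.01690 = 102.2 h

102 h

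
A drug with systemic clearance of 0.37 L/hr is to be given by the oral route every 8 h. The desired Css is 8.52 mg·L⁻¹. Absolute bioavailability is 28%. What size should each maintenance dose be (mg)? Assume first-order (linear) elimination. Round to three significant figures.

At steady state, dose per interval replaces the amount cleared in that interval: F·D/τ = CL·Css.
D = CL × Css × τ / F = 0.3700 × 8.52 × 8 / 0.28 = 90.07 mg

90.1 mg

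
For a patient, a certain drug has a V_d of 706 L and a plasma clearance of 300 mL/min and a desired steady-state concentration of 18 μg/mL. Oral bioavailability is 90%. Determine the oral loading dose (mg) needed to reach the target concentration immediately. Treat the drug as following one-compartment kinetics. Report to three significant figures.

14100 mg

LD is governed by Vd — clearance does not enter the loading-dose calculation.
LD = Vd × C / F = 706.0 × 18.00 / 0.9 = 14120 mg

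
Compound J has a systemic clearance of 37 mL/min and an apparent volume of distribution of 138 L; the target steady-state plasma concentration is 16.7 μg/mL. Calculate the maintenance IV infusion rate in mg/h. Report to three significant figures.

CL = 37 mL/min × 60/1000 = 2.220 L/h
Vd does not affect the maintenance rate; only clearance governs steady-state input.
Infusion rate = CL · Css = 2.220 L/h × 16.7 mg/L = 37.07 mg/h

37.1 mg/h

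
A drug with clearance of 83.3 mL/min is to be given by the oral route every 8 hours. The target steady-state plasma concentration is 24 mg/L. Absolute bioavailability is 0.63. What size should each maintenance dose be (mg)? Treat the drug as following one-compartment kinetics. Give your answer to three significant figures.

1520 mg

Convert clearance: 83.3 mL/min × 60 min/h ÷ 1000 mL/L = 4.998 L/h
D = CL × Css × τ / F = 4.998 × 24 × 8 / 0.63 = 1523 mg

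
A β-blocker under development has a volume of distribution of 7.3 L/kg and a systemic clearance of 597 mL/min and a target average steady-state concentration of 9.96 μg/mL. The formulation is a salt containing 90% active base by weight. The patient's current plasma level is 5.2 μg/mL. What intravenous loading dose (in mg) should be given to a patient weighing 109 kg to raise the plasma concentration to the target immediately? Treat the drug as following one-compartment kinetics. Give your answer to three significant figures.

4210 mg

Vd(total) = 109 kg × 7.3 L/kg = 795.7 L
Concentration deficit ΔC = 9.96 − 5.2 = 4.760 mg/L
LD = Vd × ΔC / S = 795.7 × 4.760 / 0.9 = 4208 mg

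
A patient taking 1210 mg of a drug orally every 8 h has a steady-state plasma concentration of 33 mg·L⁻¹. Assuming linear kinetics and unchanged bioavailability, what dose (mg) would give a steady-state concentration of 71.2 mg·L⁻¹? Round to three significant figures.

For first-order elimination, Css ∝ F·D/(CL·τ); F and CL are unchanged, so Css ∝ D/τ.
D₂ = D₁ × (Css,target / Css,current) = 1210 × 71.2/33 = 2611 mg

2610 mg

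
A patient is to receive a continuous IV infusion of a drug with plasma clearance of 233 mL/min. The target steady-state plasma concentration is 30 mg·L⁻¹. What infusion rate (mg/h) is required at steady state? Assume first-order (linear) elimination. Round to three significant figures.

CL = 233 mL/min × 60/1000 = 13.98 L/h
R₀ = 13.98 × 30 = 419.4 mg/h

419 mg/h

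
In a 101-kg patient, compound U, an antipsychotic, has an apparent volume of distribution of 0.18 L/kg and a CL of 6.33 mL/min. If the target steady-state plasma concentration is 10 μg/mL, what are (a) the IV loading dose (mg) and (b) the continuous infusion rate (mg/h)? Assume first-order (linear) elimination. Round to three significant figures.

Vd = 0.18 L/kg × 101 kg = 18.18 L
LD = Vd · C_target = 18.18 × 10 = 181.8 mg
Convert clearance: 6.33 mL/min × 60 min/h ÷ 1000 mL/L = 0.3798 L/h
Maintenance: replace elimination → rate = CL × Css = 0.3798 × 10 = 3.798 mg/h

(a) 182 mg; (b) 3.80 mg/h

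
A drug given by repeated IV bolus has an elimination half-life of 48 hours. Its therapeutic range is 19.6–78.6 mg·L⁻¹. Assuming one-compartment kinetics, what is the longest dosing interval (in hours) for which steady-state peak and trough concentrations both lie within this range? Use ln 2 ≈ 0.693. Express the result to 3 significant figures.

96.2 h

k = 0.693 / t½ = 0.693 / 48 = 0.01444 h⁻¹
Between IV bolus doses, concentration decays as C = C₀·e^(−kτ), so C_peak/C_trough = e^(kτ).
τ_max = ln(C_peak/C_trough) / k = ln(78.6/19.6) / 0.01444 = 1.389 / 0.01444 = 96.19 h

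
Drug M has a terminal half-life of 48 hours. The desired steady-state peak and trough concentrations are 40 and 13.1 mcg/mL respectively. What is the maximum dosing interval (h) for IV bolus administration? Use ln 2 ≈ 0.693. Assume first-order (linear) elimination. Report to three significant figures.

k = 0.693 / t½ = 0.693 / 48 = 0.01444 h⁻¹
Between IV bolus doses, concentration decays as C = C₀·e^(−kτ), so C_peak/C_trough = e^(kτ).
τ_max = ln(C_peak/C_trough) / k = ln(40/13.1) / 0.01444 = 1.116 / 0.01444 = 77.29 h

77.3 h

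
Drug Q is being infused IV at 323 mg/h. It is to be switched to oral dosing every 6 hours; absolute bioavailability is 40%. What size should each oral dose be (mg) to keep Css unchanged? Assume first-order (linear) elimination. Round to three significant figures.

To maintain the same Css, the systemic dosing rate must be unchanged: F·D/τ = infusion rate.
D = rate × τ / F = 323 × 6 / 0.4 = 4845 mg

4850 mg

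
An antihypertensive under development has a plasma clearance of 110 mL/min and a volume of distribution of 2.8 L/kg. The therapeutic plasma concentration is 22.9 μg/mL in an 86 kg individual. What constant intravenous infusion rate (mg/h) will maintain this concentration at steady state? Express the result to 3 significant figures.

CL = 110 mL/min = 110 × 0.06 = 6.600 L/h
Rate = CL × Css = 6.600 × 22.9 = 151.1 mg/h

151 mg/h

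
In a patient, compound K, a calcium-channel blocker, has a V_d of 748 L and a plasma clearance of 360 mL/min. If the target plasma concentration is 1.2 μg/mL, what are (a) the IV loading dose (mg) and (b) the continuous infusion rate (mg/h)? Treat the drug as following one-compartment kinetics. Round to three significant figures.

LD = Vd · C_target = 748.0 × 1.2 = 897.6 mg
CL = 360 mL/min = 360 × 0.06 = 21.60 L/h
Maintenance: replace elimination → rate = CL × Css = 21.60 × 1.2 = 25.92 mg/h

(a) 898 mg; (b) 25.9 mg/h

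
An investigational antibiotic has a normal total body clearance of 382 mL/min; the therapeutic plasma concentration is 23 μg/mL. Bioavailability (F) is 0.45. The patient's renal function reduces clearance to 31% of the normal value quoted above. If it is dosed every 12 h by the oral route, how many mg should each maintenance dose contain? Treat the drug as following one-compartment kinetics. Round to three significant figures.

4360 mg

CL = 382 mL/min = 382 × 0.06 = 22.92 L/h
Patient clearance = 0.31 × 22.92 = 7.105 L/h
D = CL × Css × τ / F = 7.105 × 23 × 12 / 0.45 = 4358 mg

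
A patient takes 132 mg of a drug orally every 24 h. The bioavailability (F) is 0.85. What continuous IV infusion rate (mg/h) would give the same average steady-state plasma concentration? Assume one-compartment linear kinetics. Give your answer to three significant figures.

4.68 mg/h

Equivalent systemic input: infusion rate = F·D/τ.
Rate = 0.85 × 132 / 24 = 4.675 mg/h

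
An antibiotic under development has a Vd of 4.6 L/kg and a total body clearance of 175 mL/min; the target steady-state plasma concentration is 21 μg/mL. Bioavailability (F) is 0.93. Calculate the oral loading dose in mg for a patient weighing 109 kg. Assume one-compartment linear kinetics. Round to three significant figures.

Vd = 4.6 L/kg × 109 kg = 501.4 L
LD = Vd × C / F = 501.4 × 21.00 / 0.93 = 11320 mg

11300 mg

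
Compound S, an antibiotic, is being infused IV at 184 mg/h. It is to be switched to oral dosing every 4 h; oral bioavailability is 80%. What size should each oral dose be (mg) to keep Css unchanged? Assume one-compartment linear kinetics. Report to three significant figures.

To maintain the same Css, the systemic dosing rate must be unchanged: F·D/τ = infusion rate.
D = rate × τ / F = 184 × 4 / 0.8 = 920.0 mg

920 mg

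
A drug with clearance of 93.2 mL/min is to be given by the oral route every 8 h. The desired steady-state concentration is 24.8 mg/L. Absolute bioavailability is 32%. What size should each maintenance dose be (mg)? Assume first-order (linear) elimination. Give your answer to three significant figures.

CL = 93.2 mL/min = 93.2 × 0.06 = 5.592 L/h
At steady state, dose per interval replaces the amount cleared in that interval: F·D/τ = CL·Css.
D = CL × Css × τ / F = 5.592 × 24.8 × 8 / 0.32 = 3467 mg

3470 mg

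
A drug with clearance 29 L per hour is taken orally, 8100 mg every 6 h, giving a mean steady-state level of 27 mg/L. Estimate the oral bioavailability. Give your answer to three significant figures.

F·D/τ = CL·Css at steady state → F = CL·Css·τ / D.
F = 29 × 27 × 6 / 8100 = 0.580

0.580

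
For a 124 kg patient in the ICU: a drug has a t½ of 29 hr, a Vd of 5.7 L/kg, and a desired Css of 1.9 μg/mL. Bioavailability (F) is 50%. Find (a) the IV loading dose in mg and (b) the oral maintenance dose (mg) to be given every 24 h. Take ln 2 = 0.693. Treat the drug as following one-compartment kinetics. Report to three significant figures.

Vd(total) = 124 kg × 5.7 L/kg = 706.8 L
LD = Vd × C = 706.8 × 1.9 = 1343 mg
CL = 0.693 × Vd / t½ = 0.693 × 706.8 / 29 = 16.89 L/h
D = CL × Css × τ / F = 16.89 × 1.9 × 24 / 0.5 = 1540 mg

(a) 1340 mg; (b) 1540 mg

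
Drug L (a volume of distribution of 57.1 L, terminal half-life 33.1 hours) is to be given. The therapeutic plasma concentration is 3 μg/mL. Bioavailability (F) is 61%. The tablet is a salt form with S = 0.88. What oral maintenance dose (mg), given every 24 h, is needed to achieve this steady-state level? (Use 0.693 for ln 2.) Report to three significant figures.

160 mg

CL = 0.693 × Vd / t½ = 0.693 × 57.10 / 33.1 = 1.195 L/h
D = CL × Css × τ / F / S = 1.195 × 3 × 24 / 0.61 / 0.88 = 160.3 mg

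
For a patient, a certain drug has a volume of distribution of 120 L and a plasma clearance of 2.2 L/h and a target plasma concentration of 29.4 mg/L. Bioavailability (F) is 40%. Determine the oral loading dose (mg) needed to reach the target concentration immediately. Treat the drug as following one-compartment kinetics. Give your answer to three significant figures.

The loading dose fills Vd to the target concentration.
LD = Vd × C / F = 120.0 × 29.40 / 0.4 = 8820 mg

8820 mg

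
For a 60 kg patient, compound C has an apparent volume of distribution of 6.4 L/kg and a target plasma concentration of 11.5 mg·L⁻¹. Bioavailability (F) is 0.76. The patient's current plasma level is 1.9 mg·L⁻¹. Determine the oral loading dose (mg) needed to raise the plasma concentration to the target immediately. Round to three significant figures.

4850 mg

Vd(total) = 60 kg × 6.4 L/kg = 384.0 L
The loading dose fills Vd to the target concentration.
Concentration deficit ΔC = 11.5 − 1.9 = 9.600 mg/L
LD = Vd × ΔC / F = 384.0 × 9.600 / 0.76 = 4851 mg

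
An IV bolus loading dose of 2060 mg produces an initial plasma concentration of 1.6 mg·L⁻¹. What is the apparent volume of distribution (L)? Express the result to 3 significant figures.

Immediately after an IV bolus, C₀ = Dose / Vd, so Vd = Dose / C₀.
Vd = 2060 / 1.6 = 1288 L

1290 L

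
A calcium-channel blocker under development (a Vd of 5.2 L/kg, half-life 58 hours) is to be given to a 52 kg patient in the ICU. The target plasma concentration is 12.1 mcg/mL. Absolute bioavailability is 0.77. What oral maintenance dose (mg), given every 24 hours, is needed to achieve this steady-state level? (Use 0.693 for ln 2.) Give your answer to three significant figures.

Vd = 5.2 L/kg × 52 kg = 270.4 L
k = 0.693/58 = 0.01195 h⁻¹, so CL = k·Vd = 0.01195 × 270.4 = 3.231 L/h
D = CL × Css × τ / F = 3.231 × 12.1 × 24 / 0.77 = 1219 mg

1220 mg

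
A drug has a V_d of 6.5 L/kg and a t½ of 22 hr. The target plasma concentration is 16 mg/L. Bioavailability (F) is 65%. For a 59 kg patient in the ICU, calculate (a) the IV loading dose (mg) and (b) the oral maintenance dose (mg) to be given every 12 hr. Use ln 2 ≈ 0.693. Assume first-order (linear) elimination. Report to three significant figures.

(a) 6140 mg; (b) 3570 mg

Vd(total) = 59 kg × 6.5 L/kg = 383.5 L
LD = Vd × C = 383.5 × 16 = 6136 mg
CL = 0.693 × Vd / t½ = 0.693 × 383.5 / 22 = 12.08 L/h
D = CL × Css × τ / F = 12.08 × 16 × 12 / 0.65 = 3568 mg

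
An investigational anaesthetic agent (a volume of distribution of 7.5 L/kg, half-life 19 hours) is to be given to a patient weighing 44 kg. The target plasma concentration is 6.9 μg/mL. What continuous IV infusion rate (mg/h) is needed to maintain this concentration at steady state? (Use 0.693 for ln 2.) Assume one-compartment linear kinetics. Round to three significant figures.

Total Vd = 7.5 × 44 = 330.0 L
CL = 0.693 × Vd / t½ = 0.693 × 330.0 / 19 = 12.04 L/h
Infusion rate = CL × Css = 12.04 × 6.9 = 83.08 mg/h

83.1 mg/h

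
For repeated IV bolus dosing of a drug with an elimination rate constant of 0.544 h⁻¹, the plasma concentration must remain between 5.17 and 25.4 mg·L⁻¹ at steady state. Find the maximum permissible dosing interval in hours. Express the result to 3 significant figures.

Between IV bolus doses, concentration decays as C = C₀·e^(−kτ), so C_peak/C_trough = e^(kτ).
τ_max = ln(C_peak/C_trough) / k = ln(25.4/5.17) / 0.5440 = 1.592 / 0.5440 = 2.926 h

2.93 h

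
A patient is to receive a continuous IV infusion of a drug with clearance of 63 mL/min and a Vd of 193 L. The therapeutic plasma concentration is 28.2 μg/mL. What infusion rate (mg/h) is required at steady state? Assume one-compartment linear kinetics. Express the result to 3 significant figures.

CL = 63 mL/min = 63 × 0.06 = 3.780 L/h
R₀ = 3.780 × 28.2 = 106.6 mg/h

107 mg/h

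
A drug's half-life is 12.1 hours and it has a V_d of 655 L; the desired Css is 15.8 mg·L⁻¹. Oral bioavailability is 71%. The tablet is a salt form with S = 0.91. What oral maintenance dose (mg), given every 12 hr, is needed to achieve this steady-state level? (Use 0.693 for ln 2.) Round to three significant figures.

11000 mg

CL = ln 2 · Vd / t½ = 0.693 × 655.0 / 12.1 = 37.51 L/h
D = CL × Css × τ / F / S = 37.51 × 15.8 × 12 / 0.71 / 0.91 = 11010 mg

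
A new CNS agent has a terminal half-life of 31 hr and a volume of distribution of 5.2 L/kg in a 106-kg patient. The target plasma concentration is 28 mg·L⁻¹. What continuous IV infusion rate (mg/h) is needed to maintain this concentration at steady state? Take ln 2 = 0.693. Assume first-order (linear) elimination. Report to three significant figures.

Total Vd = 5.2 × 106 = 551.2 L
CL = ln 2 · Vd / t½ = 0.693 × 551.2 / 31 = 12.32 L/h
Infusion rate = CL × Css = 12.32 × 28 = 345.0 mg/h

345 mg/h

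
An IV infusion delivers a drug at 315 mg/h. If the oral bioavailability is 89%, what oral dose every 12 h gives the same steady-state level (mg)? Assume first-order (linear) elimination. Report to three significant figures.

4250 mg

To maintain the same Css, the systemic dosing rate must be unchanged: F·D/τ = infusion rate.
D = rate × τ / F = 315 × 12 / 0.89 = 4247 mg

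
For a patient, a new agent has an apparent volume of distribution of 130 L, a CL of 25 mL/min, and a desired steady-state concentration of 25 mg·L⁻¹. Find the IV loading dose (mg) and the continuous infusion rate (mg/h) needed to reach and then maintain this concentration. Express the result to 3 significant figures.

Loading: fill Vd to C_target → 130.0 L × 25 mg/L = 3250 mg
Convert clearance: 25 mL/min × 60 min/h ÷ 1000 mL/L = 1.500 L/h
Infusion rate = 1.500 L/h × 25 mg/L = 37.50 mg/h

(a) 3250 mg; (b) 37.5 mg/h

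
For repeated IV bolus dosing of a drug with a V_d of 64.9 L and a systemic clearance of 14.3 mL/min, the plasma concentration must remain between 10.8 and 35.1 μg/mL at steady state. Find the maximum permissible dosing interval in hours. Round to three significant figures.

Convert clearance: 14.3 mL/min × 60 min/h ÷ 1000 mL/L = 0.8580 L/h
k = CL / Vd = 0.8580 / 64.90 = 0.01322 h⁻¹
Between IV bolus doses, concentration decays as C = C₀·e^(−kτ), so C_peak/C_trough = e^(kτ).
τ_max = ln(C_peak/C_trough) / k = ln(35.1/10.8) / 0.01322 = 1.179 / 0.01322 = 89.18 h

89.2 h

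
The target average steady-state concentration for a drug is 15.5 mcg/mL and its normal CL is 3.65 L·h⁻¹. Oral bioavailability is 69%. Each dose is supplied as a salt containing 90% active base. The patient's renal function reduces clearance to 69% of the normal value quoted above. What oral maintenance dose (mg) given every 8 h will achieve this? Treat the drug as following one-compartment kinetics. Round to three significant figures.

503 mg

Patient clearance = 0.69 × 3.650 = 2.519 L/h
D = CL × Css × τ / F / S = 2.519 × 15.5 × 8 / 0.69 / 0.9 = 503.0 mg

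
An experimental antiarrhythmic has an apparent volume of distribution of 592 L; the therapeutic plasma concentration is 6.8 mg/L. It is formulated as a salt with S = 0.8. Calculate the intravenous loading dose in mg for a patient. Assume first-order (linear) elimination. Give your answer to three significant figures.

LD = Vd × C / S = 592.0 × 6.800 / 0.8 = 5032 mg

5030 mg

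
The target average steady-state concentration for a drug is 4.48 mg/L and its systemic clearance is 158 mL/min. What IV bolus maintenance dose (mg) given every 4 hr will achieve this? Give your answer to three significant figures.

170 mg

CL = 158 mL/min = 158 × 0.06 = 9.480 L/h
At steady state, dose per interval replaces the amount cleared in that interval: D/τ = CL·Css.
D = CL × Css × τ = 9.480 × 4.48 × 4 = 169.9 mg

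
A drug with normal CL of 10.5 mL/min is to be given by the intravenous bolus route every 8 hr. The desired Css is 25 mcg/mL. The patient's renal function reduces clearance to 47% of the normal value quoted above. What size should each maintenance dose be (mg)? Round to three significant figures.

59.2 mg

CL = 10.5 mL/min = 10.5 × 0.06 = 0.6300 L/h
Patient clearance = 0.47 × 0.6300 = 0.2961 L/h
D = CL × Css × τ = 0.2961 × 25 × 8 = 59.22 mg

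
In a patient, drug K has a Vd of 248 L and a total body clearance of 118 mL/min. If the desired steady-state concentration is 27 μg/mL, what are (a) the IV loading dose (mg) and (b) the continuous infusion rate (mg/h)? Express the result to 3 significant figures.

(a) 6700 mg; (b) 191 mg/h

LD = Vd · C_target = 248.0 × 27 = 6696 mg
Convert clearance: 118 mL/min × 60 min/h ÷ 1000 mL/L = 7.080 L/h
Maintenance: replace elimination → rate = CL × Css = 7.080 × 27 = 191.2 mg/h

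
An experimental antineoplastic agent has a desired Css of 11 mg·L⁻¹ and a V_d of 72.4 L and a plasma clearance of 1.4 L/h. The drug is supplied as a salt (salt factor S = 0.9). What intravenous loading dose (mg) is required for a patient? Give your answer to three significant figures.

LD = Vd × C / S = 72.40 × 11.00 / 0.9 = 884.9 mg

885 mg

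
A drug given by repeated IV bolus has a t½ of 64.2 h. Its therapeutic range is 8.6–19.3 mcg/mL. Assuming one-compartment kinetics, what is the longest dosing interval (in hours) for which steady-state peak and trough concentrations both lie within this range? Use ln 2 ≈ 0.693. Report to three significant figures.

74.9 h

k = 0.693 / t½ = 0.693 / 64.2 = 0.01079 h⁻¹
Between IV bolus doses, concentration decays as C = C₀·e^(−kτ), so C_peak/C_trough = e^(kτ).
τ_max = ln(C_peak/C_trough) / k = ln(19.3/8.6) / 0.01079 = 0.8083 / 0.01079 = 74.91 h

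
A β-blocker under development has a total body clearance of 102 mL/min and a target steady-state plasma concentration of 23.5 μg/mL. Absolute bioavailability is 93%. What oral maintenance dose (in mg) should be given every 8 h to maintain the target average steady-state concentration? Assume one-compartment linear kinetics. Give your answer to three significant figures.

1240 mg

CL = 102 mL/min = 102 × 0.06 = 6.120 L/h
D = CL × Css × τ / F = 6.120 × 23.5 × 8 / 0.93 = 1237 mg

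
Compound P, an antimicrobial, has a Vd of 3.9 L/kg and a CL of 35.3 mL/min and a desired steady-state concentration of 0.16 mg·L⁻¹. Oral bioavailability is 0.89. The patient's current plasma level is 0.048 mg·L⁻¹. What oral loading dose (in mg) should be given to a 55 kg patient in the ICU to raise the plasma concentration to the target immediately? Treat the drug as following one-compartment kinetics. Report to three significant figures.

27.0 mg

Vd(total) = 55 kg × 3.9 L/kg = 214.5 L
Concentration deficit ΔC = 0.16 − 0.048 = 0.1120 mg/L
LD = Vd × ΔC / F = 214.5 × 0.1120 / 0.89 = 26.99 mg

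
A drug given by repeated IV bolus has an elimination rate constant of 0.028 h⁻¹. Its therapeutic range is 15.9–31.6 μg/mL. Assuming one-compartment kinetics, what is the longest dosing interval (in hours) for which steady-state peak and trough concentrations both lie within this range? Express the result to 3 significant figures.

Between IV bolus doses, concentration decays as C = C₀·e^(−kτ), so C_peak/C_trough = e^(kτ).
τ_max = ln(C_peak/C_trough) / k = ln(31.6/15.9) / 0.02800 = 0.6868 / 0.02800 = 24.53 h

24.5 h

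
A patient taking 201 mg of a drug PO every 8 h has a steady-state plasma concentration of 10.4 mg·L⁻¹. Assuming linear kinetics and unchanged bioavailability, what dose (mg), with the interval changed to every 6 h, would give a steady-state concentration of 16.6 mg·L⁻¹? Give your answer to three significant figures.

For first-order elimination, Css ∝ F·D/(CL·τ); F and CL are unchanged, so Css ∝ D/τ.
D₂ = D₁ × (Css,target / Css,current) × (τ₂/τ₁) = 201 × (16.6/10.4) × (6/8) = 240.6 mg

241 mg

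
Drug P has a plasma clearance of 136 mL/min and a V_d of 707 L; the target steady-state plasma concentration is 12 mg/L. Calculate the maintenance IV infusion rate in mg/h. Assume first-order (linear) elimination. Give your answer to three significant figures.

CL = 136 mL/min = 136 × 0.06 = 8.160 L/h
Vd does not affect the maintenance rate; only clearance governs steady-state input.
Rate = CL × Css = 8.160 × 12 = 97.92 mg/h

97.9 mg/h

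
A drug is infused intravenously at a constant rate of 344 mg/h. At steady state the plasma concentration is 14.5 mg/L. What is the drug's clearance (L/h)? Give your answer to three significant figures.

23.7 L/h

At steady state, infusion rate = CL × Css, so CL = rate / Css.
CL = 344 / 14.5 = 23.72 L/h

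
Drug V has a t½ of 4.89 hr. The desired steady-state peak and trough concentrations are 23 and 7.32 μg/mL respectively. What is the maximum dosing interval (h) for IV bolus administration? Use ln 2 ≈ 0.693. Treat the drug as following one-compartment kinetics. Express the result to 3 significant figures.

8.08 h

k = 0.693 / t½ = 0.693 / 4.89 = 0.1417 h⁻¹
Between IV bolus doses, concentration decays as C = C₀·e^(−kτ), so C_peak/C_trough = e^(kτ).
τ_max = ln(C_peak/C_trough) / k = ln(23/7.32) / 0.1417 = 1.145 / 0.1417 = 8.080 h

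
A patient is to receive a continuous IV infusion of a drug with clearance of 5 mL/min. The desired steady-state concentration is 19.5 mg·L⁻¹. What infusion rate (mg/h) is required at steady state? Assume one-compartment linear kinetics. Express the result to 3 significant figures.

Convert clearance: 5 mL/min × 60 min/h ÷ 1000 mL/L = 0.3000 L/h
Rate = CL × Css = 0.3000 × 19.5 = 5.850 mg/h

5.85 mg/h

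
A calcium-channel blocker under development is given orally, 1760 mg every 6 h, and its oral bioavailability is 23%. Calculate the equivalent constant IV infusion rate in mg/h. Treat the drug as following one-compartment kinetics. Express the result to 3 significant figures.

Equivalent systemic input: infusion rate = F·D/τ.
Rate = 0.23 × 1760 / 6 = 67.47 mg/h

67.5 mg/h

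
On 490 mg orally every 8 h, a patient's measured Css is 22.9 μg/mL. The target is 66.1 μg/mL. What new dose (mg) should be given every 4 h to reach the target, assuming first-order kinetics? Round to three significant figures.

707 mg

For first-order elimination, Css ∝ F·D/(CL·τ); F and CL are unchanged, so Css ∝ D/τ.
D₂ = D₁ × (Css,target / Css,current) × (τ₂/τ₁) = 490 × (66.1/22.9) × (4/8) = 707.2 mg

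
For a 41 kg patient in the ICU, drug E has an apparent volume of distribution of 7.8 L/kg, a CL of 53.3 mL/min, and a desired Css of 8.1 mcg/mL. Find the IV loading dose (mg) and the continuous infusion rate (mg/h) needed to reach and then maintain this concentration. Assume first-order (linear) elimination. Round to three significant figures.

(a) 2590 mg; (b) 25.9 mg/h

Total Vd = 7.8 × 41 = 319.8 L
LD = Vd · C_target = 319.8 × 8.1 = 2590 mg
CL = 53.3 mL/min = 53.3 × 0.06 = 3.198 L/h
Infusion rate = 3.198 L/h × 8.1 mg/L = 25.90 mg/h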